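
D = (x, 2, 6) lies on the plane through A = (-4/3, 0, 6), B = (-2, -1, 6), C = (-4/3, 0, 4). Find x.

0

A normal to the plane is n = AB × AC = (2, -4/3, 0).
D lies in the plane iff n · AD = 0.
This gives (2)x + (0) = 0, so x = 0.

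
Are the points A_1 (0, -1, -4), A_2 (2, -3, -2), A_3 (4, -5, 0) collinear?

Yes

A_1A_2 = (2, -2, 2), A_1A_3 = (4, -4, 4).
A_1A_2 × A_1A_3 = (0, 0, 0).
The cross product vanishes, so the three points are collinear.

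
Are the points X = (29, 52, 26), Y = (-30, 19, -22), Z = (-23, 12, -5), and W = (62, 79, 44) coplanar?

Yes

With X as base: XY = (-59, -33, -48), XZ = (-52, -40, -31), XW = (33, 27, 18).
XZ × XW = (117, -87, -84).
XY · (XZ × XW) = 0.
The scalar triple product vanishes, so the four points are coplanar.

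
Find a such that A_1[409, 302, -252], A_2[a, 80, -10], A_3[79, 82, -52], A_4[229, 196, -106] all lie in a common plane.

Coplanarity ⇔ det[A_1A_2; A_1A_3; A_1A_4] = 0.
Expanding, this is linear in a: (-10920)a + (644280) = 0.
So a = 59.

59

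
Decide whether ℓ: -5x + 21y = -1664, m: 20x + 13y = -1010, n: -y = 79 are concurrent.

The three lines meet at one point iff the augmented coefficient matrix [aᵢ bᵢ cᵢ] has rank < 3, i.e. its determinant vanishes.
Here the determinant is 15.
Nonzero, so no common point exists.

No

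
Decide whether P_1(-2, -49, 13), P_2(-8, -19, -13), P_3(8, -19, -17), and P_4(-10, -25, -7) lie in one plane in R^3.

With P_1 as base: P_1P_2 = (-6, 30, -26), P_1P_3 = (10, 30, -30), P_1P_4 = (-8, 24, -20).
P_1P_3 × P_1P_4 = (120, 440, 480).
P_1P_2 · (P_1P_3 × P_1P_4) = 0.
The scalar triple product vanishes, so the four points are coplanar.

Yes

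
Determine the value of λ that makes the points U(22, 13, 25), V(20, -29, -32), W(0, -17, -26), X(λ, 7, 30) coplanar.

48

The points are coplanar iff UV · (UW × UX) = 0.
Expanding, this is linear in λ: (432)λ + (-20736) = 0.
So λ = 48.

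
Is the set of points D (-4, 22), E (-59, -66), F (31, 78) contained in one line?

Yes

DE = (-55, -88), DF = (35, 56).
det[DE; DF] = (-55)(56) − (-88)(35) = 0.
The determinant is zero, so the points are collinear.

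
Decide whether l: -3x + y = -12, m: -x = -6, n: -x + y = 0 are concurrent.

Yes

Lines aᵢx + bᵢy = cᵢ with pairwise distinct directions are concurrent exactly when det[aᵢ bᵢ cᵢ] = 0.
Here the determinant is 0.
It vanishes, so the lines are concurrent at (6, 6).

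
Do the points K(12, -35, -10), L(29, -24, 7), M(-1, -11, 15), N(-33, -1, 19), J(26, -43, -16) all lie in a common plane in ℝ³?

The plane through K, L, M has normal n = KL × KM = (-133, -646, 551) and equation n·P = 15504.
Checking the remaining points: n·N = 15504, n·J = 15504.
All equal 15504, so all 5 points lie in one plane.

Yes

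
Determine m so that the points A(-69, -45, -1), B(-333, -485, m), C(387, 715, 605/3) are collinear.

Collinearity requires AB × AC = 0; each component is linear in m.
The x-component gives (-760)m + (-269800/3) = 0, so m = -355/3.
The remaining components then also vanish.

-355/3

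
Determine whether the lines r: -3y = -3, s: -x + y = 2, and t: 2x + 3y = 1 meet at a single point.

Intersecting r and s: solving the 2×2 system gives (x, y) = (-1, 1).
Substitute into t: (2)(-1) + (3)(1) = 1.
This equals 1, so (-1, 1) lies on all three lines and they are concurrent.

Yes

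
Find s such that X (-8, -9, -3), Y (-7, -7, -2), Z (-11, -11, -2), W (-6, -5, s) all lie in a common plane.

The points are coplanar iff XY · (XZ × XW) = 0.
Expanding, this is linear in s: (4)s + (4) = 0.
So s = -1.

-1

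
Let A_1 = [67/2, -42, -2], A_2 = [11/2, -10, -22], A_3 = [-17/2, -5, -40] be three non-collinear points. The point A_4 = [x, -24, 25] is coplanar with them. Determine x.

85/2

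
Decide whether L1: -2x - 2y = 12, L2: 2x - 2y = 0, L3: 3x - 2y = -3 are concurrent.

Lines aᵢx + bᵢy = cᵢ with pairwise distinct directions are concurrent exactly when det[aᵢ bᵢ cᵢ] = 0.
Here the determinant is 0.
It vanishes, so the lines are concurrent at (-3, -3).

Yes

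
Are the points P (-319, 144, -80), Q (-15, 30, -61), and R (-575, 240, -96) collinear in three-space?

Yes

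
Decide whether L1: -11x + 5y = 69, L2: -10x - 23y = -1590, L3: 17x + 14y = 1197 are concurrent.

Intersecting L1 and L2: solving the 2×2 system gives (x, y) = (21, 60).
Substitute into L3: (17)(21) + (14)(60) = 1197.
This equals 1197, so (21, 60) lies on all three lines and they are concurrent.

Yes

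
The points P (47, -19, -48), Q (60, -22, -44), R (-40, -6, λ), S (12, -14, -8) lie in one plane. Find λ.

42

The points are coplanar iff PQ · (PR × PS) = 0.
Expanding, this is linear in λ: (40)λ + (-1680) = 0.
So λ = 42.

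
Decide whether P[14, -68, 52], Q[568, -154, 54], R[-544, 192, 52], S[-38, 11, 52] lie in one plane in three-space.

No

A normal to the plane through P, Q, R is n = PQ × PR = (-520, -1116, 96052).
The plane has equation n·X = 5063312. For S: n·S = 5002188.
5002188 ≠ 5063312, so S is off the plane.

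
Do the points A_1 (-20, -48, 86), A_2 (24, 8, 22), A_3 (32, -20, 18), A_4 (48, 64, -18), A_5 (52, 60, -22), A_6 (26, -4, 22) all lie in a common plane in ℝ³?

Yes

The plane through A_1, A_2, A_3 has normal n = A_1A_2 × A_1A_3 = (-2016, -336, -1680) and equation n·P = -88032.
Checking the remaining points: n·A_4 = -88032, n·A_5 = -88032, n·A_6 = -88032.
All equal -88032, so all 6 points lie in one plane.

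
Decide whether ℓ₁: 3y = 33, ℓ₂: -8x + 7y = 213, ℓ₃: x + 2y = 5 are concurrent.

Yes

Intersecting ℓ₁ and ℓ₂: solving the 2×2 system gives (x, y) = (-17, 11).
Substitute into ℓ₃: (1)(-17) + (2)(11) = 5.
This equals 5, so (-17, 11) lies on all three lines and they are concurrent.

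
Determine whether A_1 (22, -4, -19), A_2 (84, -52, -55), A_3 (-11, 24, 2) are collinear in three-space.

A_1A_2 = (62, -48, -36), A_1A_3 = (-33, 28, 21).
A_1A_2 × A_1A_3 = (0, -114, 152).
The cross product is nonzero, so the points do not lie on one line.

No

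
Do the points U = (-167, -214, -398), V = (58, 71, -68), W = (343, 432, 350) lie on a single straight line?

UV = (225, 285, 330), UW = (510, 646, 748).
Each component of UW is 34/15 times the corresponding component of UV, so UW = 34/15·UV and the points are collinear.

Yes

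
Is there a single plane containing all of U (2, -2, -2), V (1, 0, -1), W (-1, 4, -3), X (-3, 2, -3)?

A normal to the plane through U, V, W is n = UV × UW = (-8, -4, 0).
The plane has equation n·P = -8. For X: n·X = 16.
16 ≠ -8, so X is off the plane.

No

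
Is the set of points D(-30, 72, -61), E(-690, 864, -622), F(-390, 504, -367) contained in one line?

DE = (-660, 792, -561), DF = (-360, 432, -306).
Each component of DF is 6/11 times the corresponding component of DE, so DF = 6/11·DE and the points are collinear.

Yes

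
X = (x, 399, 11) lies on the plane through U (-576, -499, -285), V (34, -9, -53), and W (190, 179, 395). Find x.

570

The plane through U, V, W has equation 175904x − 237088y + 38240z = 6087808.
Substituting X: (175904)x + (-94177472) = 6087808, so x = 570.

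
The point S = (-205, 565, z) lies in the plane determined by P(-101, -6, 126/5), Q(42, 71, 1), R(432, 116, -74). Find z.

77

Coplanarity requires PQ · (PR × PS) = 0.
PQ = (143, 77, -121/5), PR = (533, 122, -496/5); the triple product is linear in z with coefficient -23595 and constant term 1816815.
Setting it to zero: z = 77.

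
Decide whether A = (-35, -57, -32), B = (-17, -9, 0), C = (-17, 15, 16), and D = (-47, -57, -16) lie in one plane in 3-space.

No

A normal to the plane through A, B, C is n = AB × AC = (0, -288, 432).
The plane has equation n·P = 2592. For D: n·D = 9504.
9504 ≠ 2592, so D is off the plane.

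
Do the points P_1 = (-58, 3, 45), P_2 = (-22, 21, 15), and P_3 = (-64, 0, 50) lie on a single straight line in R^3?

Yes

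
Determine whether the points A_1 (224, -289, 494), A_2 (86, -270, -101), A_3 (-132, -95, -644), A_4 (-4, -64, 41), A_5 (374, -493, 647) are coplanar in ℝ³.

No

The plane through A_1, A_2, A_3 has normal n = A_1A_2 × A_1A_3 = (93808, 54776, -20008) and equation n·P = -4701224.
Checking the remaining points: n·A_4 = -4701224, n·A_5 = -4865552.
Since n·A_5 = -4865552 ≠ -4701224, A_5 is off the plane and the points are not all coplanar.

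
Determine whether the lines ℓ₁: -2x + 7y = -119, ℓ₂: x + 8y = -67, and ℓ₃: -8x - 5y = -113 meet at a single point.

Yes

The three lines meet at one point iff the augmented coefficient matrix [aᵢ bᵢ cᵢ] has rank < 3, i.e. its determinant vanishes.
Here the determinant is 0.
It vanishes, so the lines are concurrent at (21, -11).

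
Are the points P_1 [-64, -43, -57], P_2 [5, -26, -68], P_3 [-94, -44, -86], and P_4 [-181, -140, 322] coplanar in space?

Yes

A normal to the plane through P_1, P_2, P_3 is n = P_1P_2 × P_1P_3 = (-504, 2331, 441).
The plane has equation n·P = -93114. For P_4: n·P_4 = -93114.
Equal, so P_4 lies in the plane and all four are coplanar.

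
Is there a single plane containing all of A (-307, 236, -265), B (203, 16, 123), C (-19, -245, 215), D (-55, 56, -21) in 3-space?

A normal to the plane through A, B, C is n = AB × AC = (81028, -133056, -181950).
The plane has equation n·P = -8060062. For D: n·D = -8086726.
-8086726 ≠ -8060062, so D is off the plane.

No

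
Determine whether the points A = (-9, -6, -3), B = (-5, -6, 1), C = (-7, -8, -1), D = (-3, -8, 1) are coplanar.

No

With A as base: AB = (4, 0, 4), AC = (2, -2, 2), AD = (6, -2, 4).
AC × AD = (-4, 4, 8).
AB · (AC × AD) = 16.
Since 16 ≠ 0, the four points are not coplanar.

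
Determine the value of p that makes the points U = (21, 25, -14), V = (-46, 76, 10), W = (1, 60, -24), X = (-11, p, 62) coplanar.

-25

Coplanarity ⇔ det[UV; UW; UX] = 0.
Expanding, this is linear in p: (-1150)p + (-28750) = 0.
So p = -25.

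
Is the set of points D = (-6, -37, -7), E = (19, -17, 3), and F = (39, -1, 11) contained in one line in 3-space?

Yes

DE = (25, 20, 10), DF = (45, 36, 18).
DE × DF = (0, 0, 0).
The cross product vanishes, so the three points are collinear.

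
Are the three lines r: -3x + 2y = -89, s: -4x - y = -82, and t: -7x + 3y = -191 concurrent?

Lines aᵢx + bᵢy = cᵢ with pairwise distinct directions are concurrent exactly when det[aᵢ bᵢ cᵢ] = 0.
Here the determinant is 0.
It vanishes, so the lines are concurrent at (23, -10).

Yes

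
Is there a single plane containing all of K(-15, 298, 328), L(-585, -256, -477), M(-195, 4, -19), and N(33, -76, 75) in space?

No

With K as base: KL = (-570, -554, -805), KM = (-180, -294, -347), KN = (48, -374, -253).
KM × KN = (-55396, -62196, 81432).
KL · (KM × KN) = 479544.
Since 479544 ≠ 0, the four points are not coplanar.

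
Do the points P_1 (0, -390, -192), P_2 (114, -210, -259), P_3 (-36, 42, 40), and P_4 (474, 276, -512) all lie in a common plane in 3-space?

With P_1 as base: P_1P_2 = (114, 180, -67), P_1P_3 = (-36, 432, 232), P_1P_4 = (474, 666, -320).
P_1P_3 × P_1P_4 = (-292752, 98448, -228744).
P_1P_2 · (P_1P_3 × P_1P_4) = -327240.
Since -327240 ≠ 0, the four points are not coplanar.

No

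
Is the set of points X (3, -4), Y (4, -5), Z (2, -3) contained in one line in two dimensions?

XY = (1, -1), XZ = (-1, 1).
Twice the signed area of △XYZ is (1)(1) − (-1)(-1) = 0.
The triangle is degenerate (zero area), so the points are collinear.

Yes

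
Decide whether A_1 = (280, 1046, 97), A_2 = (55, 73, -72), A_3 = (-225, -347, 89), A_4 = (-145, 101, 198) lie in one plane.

With A_1 as base: A_1A_2 = (-225, -973, -169), A_1A_3 = (-505, -1393, -8), A_1A_4 = (-425, -945, 101).
A_1A_3 × A_1A_4 = (-148253, 54405, -114800).
A_1A_2 · (A_1A_3 × A_1A_4) = -177940.
Since -177940 ≠ 0, the four points are not coplanar.

No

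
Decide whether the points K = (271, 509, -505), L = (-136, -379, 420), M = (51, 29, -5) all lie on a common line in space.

Yes

KL = (-407, -888, 925), KM = (-220, -480, 500).
Each component of KM is 20/37 times the corresponding component of KL, so KM = 20/37·KL and the points are collinear.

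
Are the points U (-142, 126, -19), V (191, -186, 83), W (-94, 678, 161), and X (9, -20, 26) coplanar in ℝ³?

A normal to the plane through U, V, W is n = UV × UW = (-112464, -55044, 198792).
The plane has equation n·P = 5257296. For X: n·X = 5257296.
Equal, so X lies in the plane and all four are coplanar.

Yes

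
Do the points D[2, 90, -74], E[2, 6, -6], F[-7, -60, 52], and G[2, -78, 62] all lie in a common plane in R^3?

A normal to the plane through D, E, F is n = DE × DF = (-384, -612, -756).
The plane has equation n·P = 96. For G: n·G = 96.
Equal, so G lies in the plane and all four are coplanar.

Yes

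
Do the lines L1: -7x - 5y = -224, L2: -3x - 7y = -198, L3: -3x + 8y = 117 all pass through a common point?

The three lines meet at one point iff the augmented coefficient matrix [aᵢ bᵢ cᵢ] has rank < 3, i.e. its determinant vanishes.
Here the determinant is 0.
It vanishes, so the lines are concurrent at (17, 21).

Yes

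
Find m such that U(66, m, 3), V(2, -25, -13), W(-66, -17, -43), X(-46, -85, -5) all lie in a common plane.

The points are coplanar iff UV · (UW × UX) = 0.
Expanding, this is linear in m: (-1984)m + (-9920) = 0.
So m = -5.

-5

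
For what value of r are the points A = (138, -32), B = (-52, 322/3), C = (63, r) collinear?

23

The three points are collinear iff det[AB; AC] = 0.
This determinant is linear in r: (-190)r + (4370) = 0, so r = 23.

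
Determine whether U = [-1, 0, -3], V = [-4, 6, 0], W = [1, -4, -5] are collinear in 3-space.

Yes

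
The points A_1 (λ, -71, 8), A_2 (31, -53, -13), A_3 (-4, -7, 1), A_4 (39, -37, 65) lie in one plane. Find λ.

52

The points are coplanar iff A_1A_2 · (A_1A_3 × A_1A_4) = 0.
Expanding, this is linear in λ: (-3364)λ + (174928) = 0.
So λ = 52.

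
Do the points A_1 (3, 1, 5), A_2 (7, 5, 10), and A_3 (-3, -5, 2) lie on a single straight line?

A_1A_2 = (4, 4, 5), A_1A_3 = (-6, -6, -3).
A_1A_2 × A_1A_3 = (18, -18, 0).
The cross product is nonzero, so the points do not lie on one line.

No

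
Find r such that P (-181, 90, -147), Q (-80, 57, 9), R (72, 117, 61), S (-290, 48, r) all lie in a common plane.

Normal to plane PQR: n = (-11076, 18460, 11076); plane equation n·X = 2037984.
Requiring n·S = 2037984: (11076)r + (4098120) = 2037984.
So r = -186.

-186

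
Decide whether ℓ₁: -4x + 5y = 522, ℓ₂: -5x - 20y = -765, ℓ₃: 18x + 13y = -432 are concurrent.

Yes

Lines aᵢx + bᵢy = cᵢ with pairwise distinct directions are concurrent exactly when det[aᵢ bᵢ cᵢ] = 0.
Here the determinant is 0.
It vanishes, so the lines are concurrent at (-63, 54).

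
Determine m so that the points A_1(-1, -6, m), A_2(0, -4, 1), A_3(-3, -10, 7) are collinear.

3

Direction A_2A_3 = (-3, -6, 6). From the x-coordinate of A_1, the parameter along the line is τ = (-1 − 0)/(-3) = 1/3.
Then m = 1 + 1/3·(6) = 3.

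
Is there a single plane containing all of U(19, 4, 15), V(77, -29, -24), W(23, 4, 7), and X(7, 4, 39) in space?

The four points are coplanar iff the 3×3 determinant with rows UV, UW, UX is zero.
Rows: (58, -33, -39), (4, 0, -8), (-12, 0, 24).
Expanding along the first row: (58)(0) − (-33)(0) + (-39)(0) = 0.
Zero determinant ⇒ coplanar.

Yes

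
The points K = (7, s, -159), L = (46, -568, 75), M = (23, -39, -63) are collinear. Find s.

329

Collinearity requires KL × KM = 0; each component is linear in s.
The x-component gives (138)s + (-45402) = 0, so s = 329.
The remaining components then also vanish.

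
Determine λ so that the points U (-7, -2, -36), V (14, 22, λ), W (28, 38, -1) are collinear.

-15

Collinearity requires UV × UW = 0; each component is linear in λ.
The x-component gives (-40)λ + (-600) = 0, so λ = -15.
The remaining components then also vanish.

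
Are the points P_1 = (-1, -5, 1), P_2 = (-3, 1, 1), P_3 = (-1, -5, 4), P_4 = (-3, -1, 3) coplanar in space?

No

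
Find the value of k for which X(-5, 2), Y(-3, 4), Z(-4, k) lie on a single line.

The three points are collinear iff det[XY; XZ] = 0.
This determinant is linear in k: (2)k + (-6) = 0, so k = 3.

3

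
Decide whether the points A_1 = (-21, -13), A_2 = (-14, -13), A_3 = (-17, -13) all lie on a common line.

Yes

A_1A_2 = (7, 0), A_1A_3 = (4, 0).
Twice the signed area of △A_1A_2A_3 is (7)(0) − (0)(4) = 0.
The triangle is degenerate (zero area), so the points are collinear.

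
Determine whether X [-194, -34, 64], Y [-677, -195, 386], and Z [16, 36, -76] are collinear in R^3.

XY = (-483, -161, 322), XZ = (210, 70, -140).
XY × XZ = (0, 0, 0).
The cross product vanishes, so the three points are collinear.

Yes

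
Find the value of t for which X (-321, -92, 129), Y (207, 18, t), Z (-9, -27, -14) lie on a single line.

-113

Collinearity requires XY × XZ = 0; each component is linear in t.
The x-component gives (-65)t + (-7345) = 0, so t = -113.
The remaining components then also vanish.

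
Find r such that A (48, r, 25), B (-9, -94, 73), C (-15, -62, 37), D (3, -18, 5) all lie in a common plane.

-8

Coplanarity ⇔ det[AB; AC; AD] = 0.
Expanding, this is linear in r: (840)r + (6720) = 0.
So r = -8.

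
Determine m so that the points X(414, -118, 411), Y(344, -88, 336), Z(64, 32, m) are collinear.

Direction XY = (-70, 30, -75). From the x-coordinate of Z, the parameter along the line is τ = (64 − 414)/(-70) = 5.
Then m = 411 + 5·(-75) = 36.

36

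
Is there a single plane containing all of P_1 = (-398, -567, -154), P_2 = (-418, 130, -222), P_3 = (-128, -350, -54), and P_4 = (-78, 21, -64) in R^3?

No

With P_1 as base: P_1P_2 = (-20, 697, -68), P_1P_3 = (270, 217, 100), P_1P_4 = (320, 588, 90).
P_1P_3 × P_1P_4 = (-39270, 7700, 89320).
P_1P_2 · (P_1P_3 × P_1P_4) = 78540.
Since 78540 ≠ 0, the four points are not coplanar.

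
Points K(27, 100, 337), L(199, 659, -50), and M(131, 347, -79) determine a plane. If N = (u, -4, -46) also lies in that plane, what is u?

47

A normal to the plane is n = KL × KM = (-136955, 31304, -15652).
N lies in the plane iff n · KN = 0.
This gives (-136955)u + (6436885) = 0, so u = 47.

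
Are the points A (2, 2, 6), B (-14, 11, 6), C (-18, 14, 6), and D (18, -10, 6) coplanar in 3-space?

The four points are coplanar iff the 3×3 determinant with rows AB, AC, AD is zero.
Rows: (-16, 9, 0), (-20, 12, 0), (16, -12, 0).
Expanding along the first row: (-16)(0) − (9)(0) + (0)(48) = 0.
Zero determinant ⇒ coplanar.

Yes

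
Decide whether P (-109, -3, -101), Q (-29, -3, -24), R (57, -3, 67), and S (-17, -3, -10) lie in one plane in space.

Yes

The four points are coplanar iff the 3×3 determinant with rows PQ, PR, PS is zero.
Rows: (80, 0, 77), (166, 0, 168), (92, 0, 91).
Expanding along the first row: (80)(0) − (0)(-350) + (77)(0) = 0.
Zero determinant ⇒ coplanar.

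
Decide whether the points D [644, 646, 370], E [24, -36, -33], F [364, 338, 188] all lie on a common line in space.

Yes

DE = (-620, -682, -403), DF = (-280, -308, -182).
DE × DF = (0, 0, 0).
The cross product vanishes, so the three points are collinear.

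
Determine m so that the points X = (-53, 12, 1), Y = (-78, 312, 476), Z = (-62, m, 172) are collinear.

Direction XY = (-25, 300, 475). From the x-coordinate of Z, the parameter along the line is τ = (-62 − (-53))/(-25) = 9/25.
Then m = 12 + 9/25·(300) = 120.

120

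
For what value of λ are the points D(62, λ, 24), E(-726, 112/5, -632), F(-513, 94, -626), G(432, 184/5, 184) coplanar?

The points are coplanar iff DE · (DF × DG) = 0.
Expanding, this is linear in λ: (166860)λ + (2669760) = 0.
So λ = -16.

-16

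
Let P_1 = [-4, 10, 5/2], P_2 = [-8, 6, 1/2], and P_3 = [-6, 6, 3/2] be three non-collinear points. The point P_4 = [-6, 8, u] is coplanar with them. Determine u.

3/2

Coplanarity requires P_1P_2 · (P_1P_3 × P_1P_4) = 0.
P_1P_2 = (-4, -4, -2), P_1P_3 = (-2, -4, -1); the triple product is linear in u with coefficient 8 and constant term -12.
Setting it to zero: u = 3/2.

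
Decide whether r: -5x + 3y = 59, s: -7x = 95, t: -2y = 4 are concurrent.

Lines aᵢx + bᵢy = cᵢ with pairwise distinct directions are concurrent exactly when det[aᵢ bᵢ cᵢ] = 0.
Here the determinant is -40.
Nonzero, so no common point exists.

No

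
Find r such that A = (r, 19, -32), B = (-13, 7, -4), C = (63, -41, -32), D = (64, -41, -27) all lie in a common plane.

The points are coplanar iff AB · (AC × AD) = 0.
Expanding, this is linear in r: (240)r + (9360) = 0.
So r = -39.

-39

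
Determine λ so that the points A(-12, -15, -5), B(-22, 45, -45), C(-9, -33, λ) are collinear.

7

Collinearity requires AB × AC = 0; each component is linear in λ.
The x-component gives (60)λ + (-420) = 0, so λ = 7.
The remaining components then also vanish.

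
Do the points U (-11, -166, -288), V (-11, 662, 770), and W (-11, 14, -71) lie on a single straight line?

No

UV = (0, 828, 1058), UW = (0, 180, 217).
UV × UW = (-10764, 0, 0).
The cross product is nonzero, so the points do not lie on one line.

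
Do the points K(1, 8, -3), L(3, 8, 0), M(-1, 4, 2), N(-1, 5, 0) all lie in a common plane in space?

With K as base: KL = (2, 0, 3), KM = (-2, -4, 5), KN = (-2, -3, 3).
KM × KN = (3, -4, -2).
KL · (KM × KN) = 0.
The scalar triple product vanishes, so the four points are coplanar.

Yes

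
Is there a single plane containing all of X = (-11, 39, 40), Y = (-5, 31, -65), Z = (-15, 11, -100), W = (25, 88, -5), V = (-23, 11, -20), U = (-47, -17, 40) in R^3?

The plane through X, Y, Z has normal n = XY × XZ = (-1820, 1260, -200) and equation n·P = 61160.
Checking the remaining points: n·W = 66380, n·V = 59720, n·U = 56120.
Since n·W = 66380 ≠ 61160, W is off the plane and the points are not all coplanar.

No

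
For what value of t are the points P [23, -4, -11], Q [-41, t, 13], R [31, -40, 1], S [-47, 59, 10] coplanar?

44

The points are coplanar iff PQ · (PR × PS) = 0.
Expanding, this is linear in t: (-1008)t + (44352) = 0.
So t = 44.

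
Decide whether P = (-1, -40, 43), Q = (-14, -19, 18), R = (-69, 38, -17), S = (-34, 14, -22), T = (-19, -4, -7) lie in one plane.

Yes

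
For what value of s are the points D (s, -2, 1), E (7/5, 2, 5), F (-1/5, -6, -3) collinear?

Collinearity requires DE × DF = 0; each component is linear in s.
The y-component gives (-8)s + (24/5) = 0, so s = 3/5.
The remaining components then also vanish.

3/5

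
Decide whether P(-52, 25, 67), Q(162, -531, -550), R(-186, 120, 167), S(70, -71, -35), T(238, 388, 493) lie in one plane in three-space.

The plane through P, Q, R has normal n = PQ × PR = (3015, 61278, -54174) and equation n·X = -2254488.
Checking the remaining points: n·S = -2243598, n·T = -2214348.
Since n·S = -2243598 ≠ -2254488, S is off the plane and the points are not all coplanar.

No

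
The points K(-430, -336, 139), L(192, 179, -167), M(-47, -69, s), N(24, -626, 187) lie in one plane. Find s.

The points are coplanar iff KL · (KM × KN) = 0.
Expanding, this is linear in s: (414190)s + (12011510) = 0.
So s = -29.

-29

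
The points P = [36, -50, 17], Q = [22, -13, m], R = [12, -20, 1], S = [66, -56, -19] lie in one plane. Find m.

-27

The points are coplanar iff PQ · (PR × PS) = 0.
Expanding, this is linear in m: (-756)m + (-20412) = 0.
So m = -27.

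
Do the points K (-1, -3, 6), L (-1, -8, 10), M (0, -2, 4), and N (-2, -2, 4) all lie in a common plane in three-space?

With K as base: KL = (0, -5, 4), KM = (1, 1, -2), KN = (-1, 1, -2).
KM × KN = (0, 4, 2).
KL · (KM × KN) = -12.
Since -12 ≠ 0, the four points are not coplanar.

No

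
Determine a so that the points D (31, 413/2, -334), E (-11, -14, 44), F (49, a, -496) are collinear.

301

Direction DE = (-42, -441/2, 378). From the x-coordinate of F, the parameter along the line is τ = (49 − 31)/(-42) = -3/7.
Then a = 413/2 + (-3/7)·(-441/2) = 301.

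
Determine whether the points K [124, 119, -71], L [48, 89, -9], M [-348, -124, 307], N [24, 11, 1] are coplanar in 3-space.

A normal to the plane through K, L, M is n = KL × KM = (3726, -536, 4308).
The plane has equation n·P = 92372. For N: n·N = 87836.
87836 ≠ 92372, so N is off the plane.

No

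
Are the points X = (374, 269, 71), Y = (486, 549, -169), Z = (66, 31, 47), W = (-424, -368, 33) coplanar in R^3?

No

With X as base: XY = (112, 280, -240), XZ = (-308, -238, -24), XW = (-798, -637, -38).
XZ × XW = (-6244, 7448, 6272).
XY · (XZ × XW) = -119168.
Since -119168 ≠ 0, the four points are not coplanar.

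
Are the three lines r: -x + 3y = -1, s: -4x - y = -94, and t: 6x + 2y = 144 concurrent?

Intersecting r and s: solving the 2×2 system gives (x, y) = (283/13, 90/13).
Substitute into t: (6)(283/13) + (2)(90/13) = 1878/13.
But t requires 144 ≠ 1878/13, so the three lines have no common point.

No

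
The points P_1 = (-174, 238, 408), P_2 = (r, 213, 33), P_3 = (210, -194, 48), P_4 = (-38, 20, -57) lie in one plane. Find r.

Coplanarity ⇔ det[P_1P_2; P_1P_3; P_1P_4] = 0.
Expanding, this is linear in r: (122400)r + (27417600) = 0.
So r = -224.

-224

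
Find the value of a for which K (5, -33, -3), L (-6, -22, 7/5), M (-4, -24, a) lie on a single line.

3/5

Collinearity requires KL × KM = 0; each component is linear in a.
The x-component gives (11)a + (-33/5) = 0, so a = 3/5.
The remaining components then also vanish.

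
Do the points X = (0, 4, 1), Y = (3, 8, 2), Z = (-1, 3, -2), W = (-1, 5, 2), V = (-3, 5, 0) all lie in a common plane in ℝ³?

No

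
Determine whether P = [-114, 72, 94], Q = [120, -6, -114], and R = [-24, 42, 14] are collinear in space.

Yes

PQ = (234, -78, -208), PR = (90, -30, -80).
Each component of PR is 5/13 times the corresponding component of PQ, so PR = 5/13·PQ and the points are collinear.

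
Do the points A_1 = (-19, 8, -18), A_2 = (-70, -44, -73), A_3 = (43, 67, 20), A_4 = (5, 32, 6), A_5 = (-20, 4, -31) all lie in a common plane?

The plane through A_1, A_2, A_3 has normal n = A_1A_2 × A_1A_3 = (1269, -1472, 215) and equation n·P = -39757.
Checking the remaining points: n·A_4 = -39469, n·A_5 = -37933.
Since n·A_4 = -39469 ≠ -39757, A_4 is off the plane and the points are not all coplanar.

No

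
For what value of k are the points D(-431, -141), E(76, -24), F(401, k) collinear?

51

The three points are collinear iff det[DE; DF] = 0.
This determinant is linear in k: (507)k + (-25857) = 0, so k = 51.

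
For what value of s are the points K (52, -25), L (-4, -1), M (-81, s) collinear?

The three points are collinear iff det[KL; KM] = 0.
This determinant is linear in s: (-56)s + (1792) = 0, so s = 32.

32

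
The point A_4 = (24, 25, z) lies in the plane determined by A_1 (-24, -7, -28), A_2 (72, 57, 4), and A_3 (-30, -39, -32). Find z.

-12

The plane through A_1, A_2, A_3 has equation 768x + 192y − 2688z = 55488.
Substituting A_4: (-2688)z + (23232) = 55488, so z = -12.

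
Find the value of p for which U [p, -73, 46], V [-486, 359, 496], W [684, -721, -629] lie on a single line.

Collinearity requires UV × UW = 0; each component is linear in p.
The y-component gives (-1125)p + (-20250) = 0, so p = -18.
The remaining components then also vanish.

-18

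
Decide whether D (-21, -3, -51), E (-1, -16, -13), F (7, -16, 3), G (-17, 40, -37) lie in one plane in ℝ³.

With D as base: DE = (20, -13, 38), DF = (28, -13, 54), DG = (4, 43, 14).
DF × DG = (-2504, -176, 1256).
DE · (DF × DG) = -64.
Since -64 ≠ 0, the four points are not coplanar.

No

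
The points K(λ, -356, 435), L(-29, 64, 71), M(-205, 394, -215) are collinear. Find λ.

Direction LM = (-176, 330, -286). From the y-coordinate of K, the parameter along the line is τ = (-356 − 64)/330 = -14/11.
Then λ = (-29) + (-14/11)·(-176) = 195.

195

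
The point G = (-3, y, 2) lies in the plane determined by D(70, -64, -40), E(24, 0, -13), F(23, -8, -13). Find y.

The plane through D, E, F has equation 216x − 27y + 432z = -432.
Substituting G: (-27)y + (216) = -432, so y = 24.

24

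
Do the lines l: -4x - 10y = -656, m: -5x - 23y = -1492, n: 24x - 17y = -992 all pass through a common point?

Yes

Lines aᵢx + bᵢy = cᵢ with pairwise distinct directions are concurrent exactly when det[aᵢ bᵢ cᵢ] = 0.
Here the determinant is 0.
It vanishes, so the lines are concurrent at (4, 64).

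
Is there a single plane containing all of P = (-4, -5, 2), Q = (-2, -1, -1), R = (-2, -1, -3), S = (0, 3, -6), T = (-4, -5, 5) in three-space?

The plane through P, Q, R has normal n = PQ × PR = (-8, 4, 0) and equation n·X = 12.
Checking the remaining points: n·S = 12, n·T = 12.
All equal 12, so all 5 points lie in one plane.

Yes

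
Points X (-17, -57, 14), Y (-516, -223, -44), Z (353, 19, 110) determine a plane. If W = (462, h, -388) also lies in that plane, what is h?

509

Coplanarity requires XY · (XZ × XW) = 0.
XY = (-499, -166, -58), XZ = (370, 76, 96); the triple product is linear in h with coefficient 26444 and constant term -13459996.
Setting it to zero: h = 509.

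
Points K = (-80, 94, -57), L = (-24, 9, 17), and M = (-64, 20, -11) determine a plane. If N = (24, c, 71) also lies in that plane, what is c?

-45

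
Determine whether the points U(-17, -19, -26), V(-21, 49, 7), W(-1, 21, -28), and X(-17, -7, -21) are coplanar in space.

Yes

The four points are coplanar iff the 3×3 determinant with rows UV, UW, UX is zero.
Rows: (-4, 68, 33), (16, 40, -2), (0, 12, 5).
Expanding along the first row: (-4)(224) − (68)(80) + (33)(192) = 0.
Zero determinant ⇒ coplanar.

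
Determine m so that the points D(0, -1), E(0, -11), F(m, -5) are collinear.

0

Collinearity: (F − D) must be parallel to (E − D) = (0, -10).
Cross-multiplying the components: (m − 0)·(-10) = (-4)·(0).
Solving gives m = 0.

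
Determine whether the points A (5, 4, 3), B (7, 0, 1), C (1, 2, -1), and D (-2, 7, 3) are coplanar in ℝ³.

No

The four points are coplanar iff the 3×3 determinant with rows AB, AC, AD is zero.
Rows: (2, -4, -2), (-4, -2, -4), (-7, 3, 0).
Expanding along the first row: (2)(12) − (-4)(-28) + (-2)(-26) = -36.
Nonzero ⇒ not coplanar.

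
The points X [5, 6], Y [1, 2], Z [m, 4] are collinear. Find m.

3

The three points are collinear iff det[XY; XZ] = 0.
This determinant is linear in m: (4)m + (-12) = 0, so m = 3.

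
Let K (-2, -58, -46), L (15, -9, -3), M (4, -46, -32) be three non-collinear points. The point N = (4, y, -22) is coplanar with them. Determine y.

The plane through K, L, M has equation 170x + 20y − 90z = 2640.
Substituting N: (20)y + (2660) = 2640, so y = -1.

-1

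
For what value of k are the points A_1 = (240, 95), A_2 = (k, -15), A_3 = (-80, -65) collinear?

20

The three points are collinear iff det[A_1A_2; A_1A_3] = 0.
This determinant is linear in k: (-160)k + (3200) = 0, so k = 20.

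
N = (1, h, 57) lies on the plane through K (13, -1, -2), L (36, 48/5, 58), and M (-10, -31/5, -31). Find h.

Coplanarity requires KL · (KM × KN) = 0.
KL = (23, 53/5, 60), KM = (-23, -26/5, -29); the triple product is linear in h with coefficient -713 and constant term 32798/5.
Setting it to zero: h = 46/5.

46/5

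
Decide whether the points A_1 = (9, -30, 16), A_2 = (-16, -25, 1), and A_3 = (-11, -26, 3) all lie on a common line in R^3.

A_1A_2 = (-25, 5, -15), A_1A_3 = (-20, 4, -13).
A_1A_2 × A_1A_3 = (-5, -25, 0).
The cross product is nonzero, so the points do not lie on one line.

No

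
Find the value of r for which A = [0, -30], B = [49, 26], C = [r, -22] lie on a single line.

Collinearity: (C − A) must be parallel to (B − A) = (49, 56).
Cross-multiplying the components: (r − 0)·(56) = (8)·(49).
Solving gives r = 7.

7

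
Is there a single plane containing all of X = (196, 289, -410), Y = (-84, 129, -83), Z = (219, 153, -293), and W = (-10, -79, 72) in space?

Yes

The four points are coplanar iff the 3×3 determinant with rows XY, XZ, XW is zero.
Rows: (-280, -160, 327), (23, -136, 117), (-206, -368, 482).
Expanding along the first row: (-280)(-22496) − (-160)(35188) + (327)(-36480) = 0.
Zero determinant ⇒ coplanar.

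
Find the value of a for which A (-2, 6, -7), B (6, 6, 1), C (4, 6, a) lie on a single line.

Collinearity requires AB × AC = 0; each component is linear in a.
The y-component gives (-8)a + (-8) = 0, so a = -1.
The remaining components then also vanish.

-1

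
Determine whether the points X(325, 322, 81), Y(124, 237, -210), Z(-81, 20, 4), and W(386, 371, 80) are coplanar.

No

A normal to the plane through X, Y, Z is n = XY × XZ = (-81337, 102669, 26192).
The plane has equation n·P = 8746445. For W: n·W = 8789477.
8789477 ≠ 8746445, so W is off the plane.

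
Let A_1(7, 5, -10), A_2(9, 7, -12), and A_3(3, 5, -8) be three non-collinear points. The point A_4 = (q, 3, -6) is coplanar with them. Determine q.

1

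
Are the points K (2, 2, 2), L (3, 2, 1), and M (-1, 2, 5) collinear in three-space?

KL = (1, 0, -1), KM = (-3, 0, 3).
Each component of KM is -3 times the corresponding component of KL, so KM = -3·KL and the points are collinear.

Yes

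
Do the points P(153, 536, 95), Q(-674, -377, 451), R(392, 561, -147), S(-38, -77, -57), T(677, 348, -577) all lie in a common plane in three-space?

Yes

The plane through P, Q, R has normal n = PQ × PR = (212046, -115050, 197532) and equation n·X = -10458222.
Checking the remaining points: n·S = -10458222, n·T = -10458222.
All equal -10458222, so all 5 points lie in one plane.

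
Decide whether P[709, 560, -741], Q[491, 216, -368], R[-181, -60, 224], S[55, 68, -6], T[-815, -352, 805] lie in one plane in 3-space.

The plane through P, Q, R has normal n = PQ × PR = (-100700, -121600, -171000) and equation n·X = -12781300.
Checking the remaining points: n·S = -12781300, n·T = -12781300.
All equal -12781300, so all 5 points lie in one plane.

Yes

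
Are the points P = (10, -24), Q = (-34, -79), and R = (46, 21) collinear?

PQ = (-44, -55), PR = (36, 45).
det[PQ; PR] = (-44)(45) − (-55)(36) = 0.
The determinant is zero, so the points are collinear.

Yes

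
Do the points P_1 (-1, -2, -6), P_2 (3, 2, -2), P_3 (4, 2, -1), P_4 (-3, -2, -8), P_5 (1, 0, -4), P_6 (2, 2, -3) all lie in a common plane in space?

Yes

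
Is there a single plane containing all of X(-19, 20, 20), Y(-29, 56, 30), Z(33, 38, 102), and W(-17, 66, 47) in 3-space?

With X as base: XY = (-10, 36, 10), XZ = (52, 18, 82), XW = (2, 46, 27).
XZ × XW = (-3286, -1240, 2356).
XY · (XZ × XW) = 11780.
Since 11780 ≠ 0, the four points are not coplanar.

No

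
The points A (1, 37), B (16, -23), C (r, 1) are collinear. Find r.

10

Collinearity: (C − A) must be parallel to (B − A) = (15, -60).
Cross-multiplying the components: (r − 1)·(-60) = (-36)·(15).
Solving gives r = 10.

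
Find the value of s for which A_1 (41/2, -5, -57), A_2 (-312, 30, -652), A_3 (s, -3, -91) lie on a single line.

Collinearity requires A_1A_2 × A_1A_3 = 0; each component is linear in s.
The y-component gives (-595)s + (1785/2) = 0, so s = 3/2.
The remaining components then also vanish.

3/2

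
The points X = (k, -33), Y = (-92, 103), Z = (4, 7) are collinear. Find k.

44

Collinearity: (X − Y) must be parallel to (Z − Y) = (96, -96).
Cross-multiplying the components: (k − (-92))·(-96) = (-136)·(96).
Solving gives k = 44.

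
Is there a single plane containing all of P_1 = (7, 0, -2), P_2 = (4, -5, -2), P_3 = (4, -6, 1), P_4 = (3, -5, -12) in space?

With P_1 as base: P_1P_2 = (-3, -5, 0), P_1P_3 = (-3, -6, 3), P_1P_4 = (-4, -5, -10).
P_1P_3 × P_1P_4 = (75, -42, -9).
P_1P_2 · (P_1P_3 × P_1P_4) = -15.
Since -15 ≠ 0, the four points are not coplanar.

No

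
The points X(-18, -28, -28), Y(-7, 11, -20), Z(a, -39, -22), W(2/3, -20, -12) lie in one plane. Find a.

Normal to plane XYW: n = (560, -80/3, -640); plane equation n·P = 25760/3.
Requiring n·Z = 25760/3: (560)a + (15120) = 25760/3.
So a = -35/3.

-35/3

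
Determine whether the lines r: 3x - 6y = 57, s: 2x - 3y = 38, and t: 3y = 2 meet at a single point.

Intersecting r and s: solving the 2×2 system gives (x, y) = (19, 0).
Substitute into t: (0)(19) + (3)(0) = 0.
But t requires 2 ≠ 0, so the three lines have no common point.

No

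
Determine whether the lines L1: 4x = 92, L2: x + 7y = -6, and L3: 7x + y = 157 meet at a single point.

No

Intersecting L1 and L2: solving the 2×2 system gives (x, y) = (23, -29/7).
Substitute into L3: (7)(23) + (1)(-29/7) = 1098/7.
But L3 requires 157 ≠ 1098/7, so the three lines have no common point.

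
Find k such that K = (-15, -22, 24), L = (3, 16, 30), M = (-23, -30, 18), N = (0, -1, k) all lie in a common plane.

33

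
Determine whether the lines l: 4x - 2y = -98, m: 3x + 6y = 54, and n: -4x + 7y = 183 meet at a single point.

Yes

Intersecting l and m: solving the 2×2 system gives (x, y) = (-16, 17).
Substitute into n: (-4)(-16) + (7)(17) = 183.
This equals 183, so (-16, 17) lies on all three lines and they are concurrent.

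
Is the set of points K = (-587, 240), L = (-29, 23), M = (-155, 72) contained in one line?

Yes

KL = (558, -217), KM = (432, -168).
det[KL; KM] = (558)(-168) − (-217)(432) = 0.
The determinant is zero, so the points are collinear.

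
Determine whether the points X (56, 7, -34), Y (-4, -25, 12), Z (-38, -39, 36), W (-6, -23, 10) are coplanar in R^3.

A normal to the plane through X, Y, Z is n = XY × XZ = (-124, -124, -248).
The plane has equation n·P = 620. For W: n·W = 1116.
1116 ≠ 620, so W is off the plane.

No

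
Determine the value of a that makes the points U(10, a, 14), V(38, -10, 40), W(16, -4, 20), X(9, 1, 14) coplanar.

-7

The points are coplanar iff UV · (UW × UX) = 0.
Expanding, this is linear in a: (-8)a + (-56) = 0.
So a = -7.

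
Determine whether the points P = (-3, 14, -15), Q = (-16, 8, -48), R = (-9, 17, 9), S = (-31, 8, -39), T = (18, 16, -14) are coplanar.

The plane through P, Q, R has normal n = PQ × PR = (-45, 510, -75) and equation n·X = 8400.
Checking the remaining points: n·S = 8400, n·T = 8400.
All equal 8400, so all 5 points lie in one plane.

Yes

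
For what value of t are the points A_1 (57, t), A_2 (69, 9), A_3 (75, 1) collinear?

25

The three points are collinear iff det[A_1A_2; A_1A_3] = 0.
This determinant is linear in t: (6)t + (-150) = 0, so t = 25.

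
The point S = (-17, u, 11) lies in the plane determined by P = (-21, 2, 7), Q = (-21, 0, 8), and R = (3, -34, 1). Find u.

-14

A normal to the plane is n = PQ × PR = (48, 24, 48).
S lies in the plane iff n · PS = 0.
This gives (24)u + (336) = 0, so u = -14.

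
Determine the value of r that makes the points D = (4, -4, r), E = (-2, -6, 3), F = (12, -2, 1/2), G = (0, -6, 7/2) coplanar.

The points are coplanar iff DE · (DF × DG) = 0.
Expanding, this is linear in r: (8)r + (-12) = 0.
So r = 3/2.

3/2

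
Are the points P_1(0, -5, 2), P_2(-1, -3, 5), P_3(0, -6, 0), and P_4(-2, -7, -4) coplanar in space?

A normal to the plane through P_1, P_2, P_3 is n = P_1P_2 × P_1P_3 = (-1, -2, 1).
The plane has equation n·P = 12. For P_4: n·P_4 = 12.
Equal, so P_4 lies in the plane and all four are coplanar.

Yes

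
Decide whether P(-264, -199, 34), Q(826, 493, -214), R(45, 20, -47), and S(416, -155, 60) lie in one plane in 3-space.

No

A normal to the plane through P, Q, R is n = PQ × PR = (-1740, 11658, 24882).
The plane has equation n·X = -1014594. For S: n·S = -1037910.
-1037910 ≠ -1014594, so S is off the plane.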